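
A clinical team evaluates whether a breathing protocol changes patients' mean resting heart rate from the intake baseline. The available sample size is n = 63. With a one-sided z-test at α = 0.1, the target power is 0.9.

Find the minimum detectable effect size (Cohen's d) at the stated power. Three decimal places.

Required noncentrality: δ = z_{0.1} + z_{0.10} = 1.282 + 1.282 = 2.563.
δ = d·√n ⇒ d = δ/√n = 2.563/√63 = 0.3229.

d ≈ 0.323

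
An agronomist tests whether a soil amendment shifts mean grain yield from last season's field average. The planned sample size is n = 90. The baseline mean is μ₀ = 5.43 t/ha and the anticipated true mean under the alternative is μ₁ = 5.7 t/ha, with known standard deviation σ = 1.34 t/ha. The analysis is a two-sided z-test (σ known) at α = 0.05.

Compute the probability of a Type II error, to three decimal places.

Standardized effect: d = |μ₁ − μ₀| / σ = |5.7 − 5.43| / 1.34 = 0.2015
Noncentrality parameter: δ = d·√n = 0.2015 × √90 = 1.9115
Critical value for a two-sided test at α = 0.05: z_{α/2} = 1.960.
Power = Φ(δ − 1.960) + Φ(−δ − 1.960) = Φ(-0.048) + Φ(-3.871) = 0.4807 + 0.0001 = 0.4807.
Type II error: β = 1 − power = 1 − 0.4807 = 0.5193.

β ≈ 0.519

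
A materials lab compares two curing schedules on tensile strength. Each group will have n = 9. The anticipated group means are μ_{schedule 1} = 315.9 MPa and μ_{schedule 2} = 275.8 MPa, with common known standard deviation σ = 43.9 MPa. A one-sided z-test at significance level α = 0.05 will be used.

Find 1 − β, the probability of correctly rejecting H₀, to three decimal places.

Power ≈ 0.615

Standardized effect: d = |μ_{schedule 1} − μ_{schedule 2}| / σ = |315.9 − 275.8| / 43.9 = 0.9134
Noncentrality parameter: δ = d·√(n/2) = 0.9134 × √(9/2) = 1.9377
One-sided α = 0.05 → critical value z_{0.05} = 1.645.
Power = P(Z > 1.645 − δ) = Φ(0.293) = 0.6152.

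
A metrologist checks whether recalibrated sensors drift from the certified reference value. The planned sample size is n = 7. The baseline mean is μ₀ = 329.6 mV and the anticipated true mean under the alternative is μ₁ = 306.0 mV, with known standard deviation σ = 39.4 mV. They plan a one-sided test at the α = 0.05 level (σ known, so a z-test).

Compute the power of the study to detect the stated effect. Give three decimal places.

Standardized effect: d = |μ₁ − μ₀| / σ = |306.0 − 329.6| / 39.4 = 0.5990
Noncentrality parameter: δ = d·√n = 0.5990 × √7 = 1.5848
One-sided α = 0.05 → critical value z_{0.05} = 1.645.
Power = Φ(δ − 1.645) = Φ(-0.060) = 0.4760.

Power ≈ 0.476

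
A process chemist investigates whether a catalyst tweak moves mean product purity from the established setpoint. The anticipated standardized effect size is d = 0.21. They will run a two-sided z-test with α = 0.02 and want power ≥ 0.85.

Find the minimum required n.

n = 257

For power 0.85 need Φ(δ − z_{0.01}) = 0.85, so δ = z_{0.01} + z_{0.15} = 2.326 + 1.036 = 3.363.
(The Φ(−δ − z_{α/2}) term is vanishingly small for δ > 0 and is dropped in the standard sample-size formula.)
δ = d·√n ⇒ n = (δ/d)² = (3.363 / 0.21)² = 256.42.
Round up to the next whole unit.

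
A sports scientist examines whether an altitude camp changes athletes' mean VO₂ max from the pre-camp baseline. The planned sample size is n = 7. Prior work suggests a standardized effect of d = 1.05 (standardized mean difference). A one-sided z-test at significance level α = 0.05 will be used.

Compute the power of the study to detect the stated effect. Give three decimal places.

Noncentrality parameter: λ = d·√n = 1.05 × √7 = 2.7780
Critical value for a one-sided test at α = 0.05: z_α = 1.645.
Power = P(Z > 1.645 − λ) = Φ(1.133) = 0.8714.

Power ≈ 0.871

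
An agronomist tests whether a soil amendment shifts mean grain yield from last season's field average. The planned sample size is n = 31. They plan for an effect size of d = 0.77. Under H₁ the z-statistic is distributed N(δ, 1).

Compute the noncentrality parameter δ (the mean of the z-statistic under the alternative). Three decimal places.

δ ≈ 4.287

The noncentrality parameter scales effect size by the design's sample-size factor: δ = d·√n = 0.77 × √31 = 4.2872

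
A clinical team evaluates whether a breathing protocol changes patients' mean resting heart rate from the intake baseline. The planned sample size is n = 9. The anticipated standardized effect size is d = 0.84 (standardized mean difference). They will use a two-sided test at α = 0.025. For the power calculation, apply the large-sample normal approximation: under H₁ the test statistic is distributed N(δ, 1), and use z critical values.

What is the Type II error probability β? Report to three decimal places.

Noncentrality parameter: δ = d·√n = 0.84 × √9 = 2.5200
Critical value for a two-sided test at α = 0.025: z_{α/2} = 2.241.
Power = Φ(δ − 2.241) + Φ(−δ − 2.241) = Φ(0.279) + Φ(-4.761) = 0.6097 + 0.0000 = 0.6097.
Type II error: β = 1 − power = 1 − 0.6097 = 0.3903.

β ≈ 0.390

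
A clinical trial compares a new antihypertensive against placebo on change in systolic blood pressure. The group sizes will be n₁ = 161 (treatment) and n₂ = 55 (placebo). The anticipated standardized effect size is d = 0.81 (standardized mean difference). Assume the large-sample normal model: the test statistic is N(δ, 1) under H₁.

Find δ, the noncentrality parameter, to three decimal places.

δ ≈ 5.186

δ = d / √(1/n₁ + 1/n₂) = 0.81 / √(1/161 + 1/55) = 5.1862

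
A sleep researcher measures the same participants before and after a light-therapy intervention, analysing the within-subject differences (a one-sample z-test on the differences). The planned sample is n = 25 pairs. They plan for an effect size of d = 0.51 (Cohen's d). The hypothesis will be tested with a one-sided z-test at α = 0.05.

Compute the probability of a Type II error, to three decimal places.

Noncentrality parameter: δ = d·√n = 0.51 × √25 = 2.5500
One-sided α = 0.05 → critical value z_{0.05} = 1.645.
Power = Φ(δ − 1.645) = Φ(0.905) = 0.8173.
Type II error: β = 1 − power = 1 − 0.8173 = 0.1827.

β ≈ 0.183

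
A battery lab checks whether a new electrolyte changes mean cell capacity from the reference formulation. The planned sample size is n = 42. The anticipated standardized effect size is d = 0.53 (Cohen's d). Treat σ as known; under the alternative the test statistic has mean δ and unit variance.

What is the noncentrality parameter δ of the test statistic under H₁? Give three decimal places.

δ ≈ 3.435

δ = d·√n = 0.53 × √42 = 3.4348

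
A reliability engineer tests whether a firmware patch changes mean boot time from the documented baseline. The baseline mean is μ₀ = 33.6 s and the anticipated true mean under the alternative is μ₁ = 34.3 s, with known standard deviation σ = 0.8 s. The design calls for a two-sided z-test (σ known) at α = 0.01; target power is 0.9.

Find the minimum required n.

Standardized effect: d = |μ₁ − μ₀| / σ = |34.3 − 33.6| / 0.8 = 0.8750
Set Φ(δ − 2.576) = 0.9; then δ − 2.576 = Φ⁻¹(0.9) = 1.282, giving δ = 3.857.
(The Φ(−δ − z_{α/2}) term is vanishingly small for δ > 0 and is dropped in the standard sample-size formula.)
δ = d·√n ⇒ n = (δ/d)² = (3.857 / 0.8750)² = 19.43.
Rounding up, n = 20.

n = 20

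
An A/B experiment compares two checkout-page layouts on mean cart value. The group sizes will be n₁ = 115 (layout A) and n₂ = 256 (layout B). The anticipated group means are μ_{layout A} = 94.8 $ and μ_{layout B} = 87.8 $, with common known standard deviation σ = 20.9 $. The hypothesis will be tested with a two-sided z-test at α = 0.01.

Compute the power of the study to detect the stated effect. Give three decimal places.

Standardized effect: d = |μ_{layout A} − μ_{layout B}| / σ = |94.8 − 87.8| / 20.9 = 0.3349
Noncentrality parameter: δ = d / √(1/n₁ + 1/n₂) = 0.3349 / √(1/115 + 1/256) = 2.9836
Two-sided α = 0.01 → critical value z_{0.005} = 2.576.
Power = Φ(δ − 2.576) + Φ(−δ − 2.576) = Φ(0.408) + Φ(-5.559) = 0.6583 + 0.0000 = 0.6583.

Power ≈ 0.658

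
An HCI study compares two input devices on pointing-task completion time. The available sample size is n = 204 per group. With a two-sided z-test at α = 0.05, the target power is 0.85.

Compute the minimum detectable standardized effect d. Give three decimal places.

Need Φ(δ − 1.960) = 0.85, so δ = 1.960 + 1.036 = 2.996.
(Lower-tail contribution to power is negligible for δ > 0.)
δ = d·√(n/2) ⇒ d = δ/√(n/2) = 2.996/√(204/2) = 0.2967.

d ≈ 0.297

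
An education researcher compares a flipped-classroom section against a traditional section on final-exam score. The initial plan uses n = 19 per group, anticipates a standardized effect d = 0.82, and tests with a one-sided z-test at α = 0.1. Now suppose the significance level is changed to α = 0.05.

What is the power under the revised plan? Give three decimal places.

Power ≈ 0.811

δ = d·√(n/2) = 0.82 × √(19/2) = 2.5274 (unchanged). New critical value: z_{0.05} = 1.645.
Revised power = Φ(δ − 1.645) = Φ(0.883) = 0.8113.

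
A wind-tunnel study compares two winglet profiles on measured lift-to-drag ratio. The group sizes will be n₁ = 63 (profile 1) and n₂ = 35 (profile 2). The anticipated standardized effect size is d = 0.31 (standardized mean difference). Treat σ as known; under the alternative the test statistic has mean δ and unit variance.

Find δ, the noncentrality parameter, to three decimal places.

δ ≈ 1.470

δ = d / √(1/n₁ + 1/n₂) = 0.31 / √(1/63 + 1/35) = 1.4705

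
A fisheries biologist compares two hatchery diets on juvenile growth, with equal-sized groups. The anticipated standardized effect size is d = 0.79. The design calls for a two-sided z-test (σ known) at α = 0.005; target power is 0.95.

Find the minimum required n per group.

Set Φ(δ − 2.807) = 0.95; then δ − 2.807 = Φ⁻¹(0.95) = 1.645, giving δ = 4.452.
(The Φ(−δ − z_{α/2}) term is vanishingly small for δ > 0 and is dropped in the standard sample-size formula.)
δ = d·√(n/2) ⇒ n = 2(δ/d)² = 2 × (4.452 / 0.79)² = 63.51.
Round up to the next whole unit.

n = 64 per group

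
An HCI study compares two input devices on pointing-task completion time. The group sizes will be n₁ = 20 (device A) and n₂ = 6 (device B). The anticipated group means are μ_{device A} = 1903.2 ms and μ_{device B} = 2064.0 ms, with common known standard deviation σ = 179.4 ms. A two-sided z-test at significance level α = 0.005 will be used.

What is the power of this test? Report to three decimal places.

Standardized effect: d = |μ_{device A} − μ_{device B}| / σ = |1903.2 − 2064.0| / 179.4 = 0.8963
Noncentrality parameter: δ = d / √(1/n₁ + 1/n₂) = 0.8963 / √(1/20 + 1/6) = 1.9256
Two-sided α = 0.005 → critical value z_{0.0025} = 2.807.
Power = Φ(δ − 2.807) + Φ(−δ − 2.807) = Φ(-0.881) + Φ(-4.733) = 0.1890 + 0.0000 = 0.1890.

Power ≈ 0.189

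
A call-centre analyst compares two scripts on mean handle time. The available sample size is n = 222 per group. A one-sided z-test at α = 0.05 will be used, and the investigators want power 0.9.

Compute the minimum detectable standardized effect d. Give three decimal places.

d ≈ 0.278

Need Φ(δ − 1.645) = 0.9, so δ = 1.645 + 1.282 = 2.926.
δ = d·√(n/2) ⇒ d = δ/√(n/2) = 2.926/√(222/2) = 0.2778.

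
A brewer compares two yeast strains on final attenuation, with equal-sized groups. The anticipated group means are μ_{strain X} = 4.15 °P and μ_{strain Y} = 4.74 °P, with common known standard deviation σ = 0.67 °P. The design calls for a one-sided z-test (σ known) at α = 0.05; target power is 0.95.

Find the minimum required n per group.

Standardized effect: d = |μ_{strain X} − μ_{strain Y}| / σ = |4.15 − 4.74| / 0.67 = 0.8806
For power 0.95 need Φ(δ − z_{0.05}) = 0.95, so δ = z_{0.05} + z_{0.05} = 1.645 + 1.645 = 3.290.
δ = d·√(n/2) ⇒ n = 2(δ/d)² = 2 × (3.290 / 0.8806)² = 27.91.
Rounding up, n = 28 per group.

n = 28 per group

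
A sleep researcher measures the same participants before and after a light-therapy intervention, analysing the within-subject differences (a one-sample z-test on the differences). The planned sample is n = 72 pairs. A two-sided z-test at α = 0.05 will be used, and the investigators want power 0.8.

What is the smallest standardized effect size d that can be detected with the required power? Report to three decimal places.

d ≈ 0.330

Need Φ(δ − 1.960) = 0.8, so δ = 1.960 + 0.842 = 2.802.
(The second rejection-region term Φ(−δ − z_{α/2}) is negligible and dropped.)
δ = d·√n ⇒ d = δ/√n = 2.802/√72 = 0.3302.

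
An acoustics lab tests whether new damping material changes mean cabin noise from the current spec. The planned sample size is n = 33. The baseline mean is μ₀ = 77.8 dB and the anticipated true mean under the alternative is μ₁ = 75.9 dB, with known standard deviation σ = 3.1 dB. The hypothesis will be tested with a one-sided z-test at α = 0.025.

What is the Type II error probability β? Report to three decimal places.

β ≈ 0.059

Standardized effect: d = |μ₁ − μ₀| / σ = |75.9 − 77.8| / 3.1 = 0.6129
Noncentrality parameter: δ = d·√n = 0.6129 × √33 = 3.5209
One-sided α = 0.025 → critical value z_{0.025} = 1.960.
Power = Φ(δ − 1.960) = Φ(1.561) = 0.9407.
Type II error: β = 1 − power = 1 − 0.9407 = 0.0593.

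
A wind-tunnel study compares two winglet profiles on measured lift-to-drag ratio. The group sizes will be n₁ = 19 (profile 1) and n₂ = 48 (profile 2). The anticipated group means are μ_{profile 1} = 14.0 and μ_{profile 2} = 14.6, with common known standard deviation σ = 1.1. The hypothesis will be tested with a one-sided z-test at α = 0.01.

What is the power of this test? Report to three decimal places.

Standardized effect: d = |μ_{profile 1} − μ_{profile 2}| / σ = |14.0 − 14.6| / 1.1 = 0.5455
Noncentrality parameter: δ = d / √(1/n₁ + 1/n₂) = 0.5455 / √(1/19 + 1/48) = 2.0124
Critical value for a one-sided test at α = 0.01: z_α = 2.326.
Power = P(Z > 2.326 − δ) = Φ(-0.314) = 0.3768.

Power ≈ 0.377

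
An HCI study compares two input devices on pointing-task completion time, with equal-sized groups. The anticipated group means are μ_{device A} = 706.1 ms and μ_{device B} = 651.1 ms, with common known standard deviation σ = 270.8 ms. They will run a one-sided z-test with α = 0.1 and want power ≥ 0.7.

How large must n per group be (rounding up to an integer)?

Standardized effect: d = |μ_{device A} − μ_{device B}| / σ = |706.1 − 651.1| / 270.8 = 0.2031
For power 0.7 need Φ(δ − z_{0.1}) = 0.7, so δ = z_{0.1} + z_{0.30} = 1.282 + 0.524 = 1.806.
δ = d·√(n/2) ⇒ n = 2(δ/d)² = 2 × (1.806 / 0.2031)² = 158.13.
Rounding up, n = 159 per group.

n = 159 per group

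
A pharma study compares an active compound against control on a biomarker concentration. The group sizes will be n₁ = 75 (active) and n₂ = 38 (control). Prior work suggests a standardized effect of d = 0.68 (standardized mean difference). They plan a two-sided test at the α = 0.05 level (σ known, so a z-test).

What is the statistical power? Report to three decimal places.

Power ≈ 0.927

Noncentrality parameter: δ = d / √(1/n₁ + 1/n₂) = 0.68 / √(1/75 + 1/38) = 3.4150
Two-sided α = 0.05 → critical value z_{0.025} = 1.960.
Power = Φ(δ − 1.960) + Φ(−δ − 1.960) = Φ(1.455) + Φ(-5.375) = 0.9272 + 0.0000 = 0.9272.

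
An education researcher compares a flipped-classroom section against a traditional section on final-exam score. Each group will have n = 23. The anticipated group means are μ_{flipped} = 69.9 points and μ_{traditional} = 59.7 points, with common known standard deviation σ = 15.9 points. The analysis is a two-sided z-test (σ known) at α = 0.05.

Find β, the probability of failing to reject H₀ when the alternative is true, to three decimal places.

β ≈ 0.415

Standardized effect: d = |μ_{flipped} − μ_{traditional}| / σ = |69.9 − 59.7| / 15.9 = 0.6415
Noncentrality parameter: δ = d·√(n/2) = 0.6415 × √(23/2) = 2.1755
Critical value for a two-sided test at α = 0.05: z_{α/2} = 1.960.
Power = Φ(δ − 1.960) + Φ(−δ − 1.960) = Φ(0.216) + Φ(-4.135) = 0.5853 + 0.0000 = 0.5853.
Type II error: β = 1 − power = 1 − 0.5853 = 0.4147.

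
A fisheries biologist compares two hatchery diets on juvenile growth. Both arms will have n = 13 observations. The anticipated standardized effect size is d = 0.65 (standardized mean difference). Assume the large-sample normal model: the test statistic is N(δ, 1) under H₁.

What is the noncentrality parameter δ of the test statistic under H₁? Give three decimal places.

δ = d·√(n/2) = 0.65 × √(13/2) = 1.6572

δ ≈ 1.657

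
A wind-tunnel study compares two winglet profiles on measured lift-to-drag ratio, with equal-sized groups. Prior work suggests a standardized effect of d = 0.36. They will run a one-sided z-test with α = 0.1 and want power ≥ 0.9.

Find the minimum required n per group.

Set Φ(δ − 1.282) = 0.9; then δ − 1.282 = Φ⁻¹(0.9) = 1.282, giving δ = 2.563.
δ = d·√(n/2) ⇒ n = 2(δ/d)² = 2 × (2.563 / 0.36)² = 101.38.
Rounding up, n = 102 per group.

n = 102 per group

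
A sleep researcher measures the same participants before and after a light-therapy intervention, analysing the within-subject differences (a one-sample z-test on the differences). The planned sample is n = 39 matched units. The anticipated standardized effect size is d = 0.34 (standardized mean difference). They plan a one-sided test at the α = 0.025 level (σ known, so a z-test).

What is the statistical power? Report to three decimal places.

Power ≈ 0.565

Noncentrality parameter: δ = d·√n = 0.34 × √39 = 2.1233
Critical value for a one-sided test at α = 0.025: z_α = 1.960.
Power = P(Z > 1.960 − δ) = Φ(0.163) = 0.5649.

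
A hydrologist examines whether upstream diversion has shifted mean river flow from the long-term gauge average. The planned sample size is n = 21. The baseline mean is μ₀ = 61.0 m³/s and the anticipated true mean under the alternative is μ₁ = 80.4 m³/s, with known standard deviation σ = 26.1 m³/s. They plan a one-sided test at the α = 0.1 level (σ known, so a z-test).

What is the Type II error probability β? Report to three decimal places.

Standardized effect: d = |μ₁ − μ₀| / σ = |80.4 − 61.0| / 26.1 = 0.7433
Noncentrality parameter: δ = d·√n = 0.7433 × √21 = 3.4062
Critical value for a one-sided test at α = 0.1: z_α = 1.282.
Power = P(Z > 1.282 − δ) = Φ(2.125) = 0.9832.
Type II error: β = 1 − power = 1 − 0.9832 = 0.0168.

β ≈ 0.017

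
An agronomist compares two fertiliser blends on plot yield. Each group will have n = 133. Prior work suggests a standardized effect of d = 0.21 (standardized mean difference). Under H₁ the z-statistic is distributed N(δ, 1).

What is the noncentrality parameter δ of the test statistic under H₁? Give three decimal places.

δ ≈ 1.712

δ = d·√(n/2) = 0.21 × √(133/2) = 1.7125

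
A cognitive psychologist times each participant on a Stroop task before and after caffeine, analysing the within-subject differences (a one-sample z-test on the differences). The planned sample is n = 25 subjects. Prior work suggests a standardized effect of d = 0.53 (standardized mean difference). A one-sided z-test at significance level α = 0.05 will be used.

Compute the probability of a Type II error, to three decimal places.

β ≈ 0.157

Noncentrality parameter: δ = d·√n = 0.53 × √25 = 2.6500
Critical value for a one-sided test at α = 0.05: z_α = 1.645.
Power = Φ(δ − 1.645) = Φ(1.005) = 0.8426.
Type II error: β = 1 − power = 1 − 0.8426 = 0.1574.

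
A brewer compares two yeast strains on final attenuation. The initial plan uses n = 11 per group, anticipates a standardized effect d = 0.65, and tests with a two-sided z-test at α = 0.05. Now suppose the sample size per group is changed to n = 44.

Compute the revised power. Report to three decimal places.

Power ≈ 0.862

With n = 44 per group: δ = d·√(n/2) = 0.65 × √(44/2) = 3.0488. Critical value z_{0.025} = 1.960.
Revised power = Φ(δ − 1.960) + Φ(−δ − 1.960) = Φ(1.089) + Φ(-5.009) = 0.8619 + 0.0000 = 0.8619.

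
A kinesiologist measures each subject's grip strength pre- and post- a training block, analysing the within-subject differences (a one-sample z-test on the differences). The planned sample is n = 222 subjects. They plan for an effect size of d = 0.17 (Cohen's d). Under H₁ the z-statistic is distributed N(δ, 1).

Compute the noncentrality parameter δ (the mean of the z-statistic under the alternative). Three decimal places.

δ = d·√n = 0.17 × √222 = 2.5329

δ ≈ 2.533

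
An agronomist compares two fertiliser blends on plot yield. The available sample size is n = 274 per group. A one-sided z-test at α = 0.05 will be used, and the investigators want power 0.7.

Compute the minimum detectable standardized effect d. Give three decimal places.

d ≈ 0.185

Need Φ(δ − 1.645) = 0.7, so δ = 1.645 + 0.524 = 2.169.
δ = d·√(n/2) ⇒ d = δ/√(n/2) = 2.169/√(274/2) = 0.1853.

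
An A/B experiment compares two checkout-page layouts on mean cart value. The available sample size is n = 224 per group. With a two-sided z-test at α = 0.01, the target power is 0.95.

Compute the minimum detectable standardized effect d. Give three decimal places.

d ≈ 0.399

Need Φ(δ − 2.576) = 0.95, so δ = 2.576 + 1.645 = 4.221.
(Lower-tail contribution to power is negligible for δ > 0.)
δ = d·√(n/2) ⇒ d = δ/√(n/2) = 4.221/√(224/2) = 0.3988.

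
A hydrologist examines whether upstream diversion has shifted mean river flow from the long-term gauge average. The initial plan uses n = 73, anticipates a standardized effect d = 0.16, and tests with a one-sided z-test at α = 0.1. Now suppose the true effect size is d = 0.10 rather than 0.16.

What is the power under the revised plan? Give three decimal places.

With d = 0.10: δ = d·√n = 0.10 × √73 = 0.8544. Critical value z_{0.1} = 1.282.
Revised power = P(Z > 1.282 − δ) = Φ(-0.427) = 0.3346.

Power ≈ 0.335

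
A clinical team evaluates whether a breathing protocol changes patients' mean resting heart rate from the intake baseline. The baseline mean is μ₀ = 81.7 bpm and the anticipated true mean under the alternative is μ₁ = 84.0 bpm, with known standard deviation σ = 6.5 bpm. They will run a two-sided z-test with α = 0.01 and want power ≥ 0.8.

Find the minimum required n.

n = 94

Standardized effect: d = |μ₁ − μ₀| / σ = |84.0 − 81.7| / 6.5 = 0.3538
For power 0.8 need Φ(δ − z_{0.005}) = 0.8, so δ = z_{0.005} + z_{0.20} = 2.576 + 0.842 = 3.417.
(The Φ(−δ − z_{α/2}) term is vanishingly small for δ > 0 and is dropped in the standard sample-size formula.)
δ = d·√n ⇒ n = (δ/d)² = (3.417 / 0.3538)² = 93.28.
Round up to the next whole unit.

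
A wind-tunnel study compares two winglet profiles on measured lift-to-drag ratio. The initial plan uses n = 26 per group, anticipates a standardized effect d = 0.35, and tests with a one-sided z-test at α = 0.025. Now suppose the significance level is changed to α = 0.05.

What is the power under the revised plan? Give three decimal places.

Power ≈ 0.351

δ = d·√(n/2) = 0.35 × √(26/2) = 1.2619 (unchanged). New critical value: z_{0.05} = 1.645.
Revised power = P(Z > 1.645 − δ) = Φ(-0.383) = 0.3509.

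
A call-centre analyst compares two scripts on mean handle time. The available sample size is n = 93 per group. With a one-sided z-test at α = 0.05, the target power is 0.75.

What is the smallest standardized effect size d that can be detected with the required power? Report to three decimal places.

Need Φ(δ − 1.645) = 0.75, so δ = 1.645 + 0.674 = 2.319.
δ = d·√(n/2) ⇒ d = δ/√(n/2) = 2.319/√(93/2) = 0.3401.

d ≈ 0.340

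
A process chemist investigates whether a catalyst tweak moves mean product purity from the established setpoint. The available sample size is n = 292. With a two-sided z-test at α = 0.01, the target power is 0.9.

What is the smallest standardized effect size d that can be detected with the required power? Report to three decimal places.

d ≈ 0.226

Required noncentrality: δ = z_{0.005} + z_{0.10} = 2.576 + 1.282 = 3.857.
(Lower-tail contribution to power is negligible for δ > 0.)
δ = d·√n ⇒ d = δ/√n = 3.857/√292 = 0.2257.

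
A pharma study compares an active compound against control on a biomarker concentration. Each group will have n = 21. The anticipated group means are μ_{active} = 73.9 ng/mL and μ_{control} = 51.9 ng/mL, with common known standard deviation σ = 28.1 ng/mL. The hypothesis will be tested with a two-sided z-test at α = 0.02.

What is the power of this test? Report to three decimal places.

Power ≈ 0.583

Standardized effect: d = |μ_{active} − μ_{control}| / σ = |73.9 − 51.9| / 28.1 = 0.7829
Noncentrality parameter: δ = d·√(n/2) = 0.7829 × √(21/2) = 2.5369
Critical value for a two-sided test at α = 0.02: z_{α/2} = 2.326.
Power = Φ(δ − 2.326) + Φ(−δ − 2.326) = Φ(0.211) + Φ(-4.863) = 0.5834 + 0.0000 = 0.5834.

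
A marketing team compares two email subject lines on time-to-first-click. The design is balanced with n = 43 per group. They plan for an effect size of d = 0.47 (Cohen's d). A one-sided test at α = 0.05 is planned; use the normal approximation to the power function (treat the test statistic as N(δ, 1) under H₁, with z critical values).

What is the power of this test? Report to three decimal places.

Power ≈ 0.703

Noncentrality parameter: δ = d·√(n/2) = 0.47 × √(43/2) = 2.1793
One-sided α = 0.05 → critical value z_{0.05} = 1.645.
Power = P(Z > 1.645 − δ) = Φ(0.534) = 0.7035.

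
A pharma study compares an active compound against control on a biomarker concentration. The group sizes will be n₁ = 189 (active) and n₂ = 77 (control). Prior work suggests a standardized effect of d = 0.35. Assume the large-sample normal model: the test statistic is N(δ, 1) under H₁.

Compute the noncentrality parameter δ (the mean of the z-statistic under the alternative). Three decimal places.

The noncentrality parameter scales effect size by the design's sample-size factor: δ = d / √(1/n₁ + 1/n₂) = 0.35 / √(1/189 + 1/77) = 2.5888

δ ≈ 2.589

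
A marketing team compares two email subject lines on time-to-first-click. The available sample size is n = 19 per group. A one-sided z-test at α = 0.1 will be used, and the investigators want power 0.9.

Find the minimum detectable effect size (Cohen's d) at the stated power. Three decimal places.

d ≈ 0.832

Required noncentrality: δ = z_{0.1} + z_{0.10} = 1.282 + 1.282 = 2.563.
δ = d·√(n/2) ⇒ d = δ/√(n/2) = 2.563/√(19/2) = 0.8316.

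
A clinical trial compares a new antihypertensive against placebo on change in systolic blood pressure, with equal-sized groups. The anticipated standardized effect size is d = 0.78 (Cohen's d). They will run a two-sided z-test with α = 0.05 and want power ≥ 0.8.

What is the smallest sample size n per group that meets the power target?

n = 26 per group

Set Φ(δ − 1.960) = 0.8; then δ − 1.960 = Φ⁻¹(0.8) = 0.842, giving δ = 2.802.
(Ignoring the negligible lower-tail rejection probability gives the usual closed-form inversion.)
δ = d·√(n/2) ⇒ n = 2(δ/d)² = 2 × (2.802 / 0.78)² = 25.80.
Rounding up, n = 26 per group.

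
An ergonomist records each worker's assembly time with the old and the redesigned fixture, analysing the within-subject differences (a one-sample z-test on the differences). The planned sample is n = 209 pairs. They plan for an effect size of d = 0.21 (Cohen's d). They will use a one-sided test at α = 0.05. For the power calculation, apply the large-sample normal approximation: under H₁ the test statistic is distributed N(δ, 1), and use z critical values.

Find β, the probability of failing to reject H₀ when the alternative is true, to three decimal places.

β ≈ 0.082

Noncentrality parameter: δ = d·√n = 0.21 × √209 = 3.0359
Critical value for a one-sided test at α = 0.05: z_α = 1.645.
Power = P(Z > 1.645 − δ) = Φ(1.391) = 0.9179.
Type II error: β = 1 − power = 1 − 0.9179 = 0.0821.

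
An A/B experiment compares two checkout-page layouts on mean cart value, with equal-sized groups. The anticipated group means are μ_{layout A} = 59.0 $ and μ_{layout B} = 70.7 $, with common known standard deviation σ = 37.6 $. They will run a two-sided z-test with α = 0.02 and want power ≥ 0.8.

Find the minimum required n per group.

Standardized effect: d = |μ_{layout A} − μ_{layout B}| / σ = |59.0 − 70.7| / 37.6 = 0.3112
For power 0.8 need Φ(δ − z_{0.01}) = 0.8, so δ = z_{0.01} + z_{0.20} = 2.326 + 0.842 = 3.168.
(The Φ(−δ − z_{α/2}) term is vanishingly small for δ > 0 and is dropped in the standard sample-size formula.)
δ = d·√(n/2) ⇒ n = 2(δ/d)² = 2 × (3.168 / 0.3112)² = 207.30.
Round up to the next whole unit.

n = 208 per group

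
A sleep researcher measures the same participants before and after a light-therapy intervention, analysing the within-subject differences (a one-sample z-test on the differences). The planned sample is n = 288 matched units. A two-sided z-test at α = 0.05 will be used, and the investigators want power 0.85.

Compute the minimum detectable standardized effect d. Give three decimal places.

d ≈ 0.177

Required noncentrality: δ = z_{0.025} + z_{0.15} = 1.960 + 1.036 = 2.996.
(Lower-tail contribution to power is negligible for δ > 0.)
δ = d·√n ⇒ d = δ/√n = 2.996/√288 = 0.1766.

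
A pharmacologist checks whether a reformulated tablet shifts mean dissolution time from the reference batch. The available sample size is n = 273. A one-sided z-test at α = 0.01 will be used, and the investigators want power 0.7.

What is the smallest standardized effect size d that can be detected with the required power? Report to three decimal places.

d ≈ 0.173

Required noncentrality: δ = z_{0.01} + z_{0.30} = 2.326 + 0.524 = 2.851.
δ = d·√n ⇒ d = δ/√n = 2.851/√273 = 0.1725.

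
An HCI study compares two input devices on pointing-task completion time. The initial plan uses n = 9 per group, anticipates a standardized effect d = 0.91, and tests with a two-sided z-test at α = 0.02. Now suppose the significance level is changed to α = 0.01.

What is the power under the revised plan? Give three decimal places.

Power ≈ 0.259

δ = d·√(n/2) = 0.91 × √(9/2) = 1.9304 (unchanged). New critical value: z_{0.005} = 2.576.
Revised power = Φ(δ − 2.576) + Φ(−δ − 2.576) = Φ(-0.645) + Φ(-4.506) = 0.2593 + 0.0000 = 0.2593.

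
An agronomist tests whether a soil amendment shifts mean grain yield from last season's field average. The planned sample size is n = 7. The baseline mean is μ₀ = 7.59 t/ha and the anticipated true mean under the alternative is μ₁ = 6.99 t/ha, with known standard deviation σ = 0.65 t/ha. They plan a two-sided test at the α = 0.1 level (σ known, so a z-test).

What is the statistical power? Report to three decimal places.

Power ≈ 0.787

Standardized effect: d = |μ₁ − μ₀| / σ = |6.99 − 7.59| / 0.65 = 0.9231
Noncentrality parameter: λ = d·√n = 0.9231 × √7 = 2.4422
Critical value for a two-sided test at α = 0.1: z_{α/2} = 1.645.
Power = Φ(λ − 1.645) + Φ(−λ − 1.645) = Φ(0.797) + Φ(-4.087) = 0.7874 + 0.0000 = 0.7874.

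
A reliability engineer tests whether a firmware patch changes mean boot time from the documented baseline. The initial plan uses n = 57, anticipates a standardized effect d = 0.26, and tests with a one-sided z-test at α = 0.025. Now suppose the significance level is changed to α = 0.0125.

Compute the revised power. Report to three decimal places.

Power ≈ 0.390

δ = d·√n = 0.26 × √57 = 1.9630 (unchanged). New critical value: z_{0.0125} = 2.241.
Revised power = P(Z > 2.241 − δ) = Φ(-0.278) = 0.3903.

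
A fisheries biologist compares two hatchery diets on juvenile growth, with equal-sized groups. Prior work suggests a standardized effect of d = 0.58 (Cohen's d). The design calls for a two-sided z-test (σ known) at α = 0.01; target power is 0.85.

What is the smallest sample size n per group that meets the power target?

Set Φ(δ − 2.576) = 0.85; then δ − 2.576 = Φ⁻¹(0.85) = 1.036, giving δ = 3.612.
(Ignoring the negligible lower-tail rejection probability gives the usual closed-form inversion.)
δ = d·√(n/2) ⇒ n = 2(δ/d)² = 2 × (3.612 / 0.58)² = 77.58.
Rounding up, n = 78 per group.

n = 78 per group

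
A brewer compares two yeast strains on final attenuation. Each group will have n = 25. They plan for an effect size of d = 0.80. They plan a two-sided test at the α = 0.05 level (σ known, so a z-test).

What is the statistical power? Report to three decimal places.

Noncentrality parameter: δ = d·√(n/2) = 0.80 × √(25/2) = 2.8284
Critical value for a two-sided test at α = 0.05: z_{α/2} = 1.960.
Power = Φ(δ − 1.960) + Φ(−δ − 1.960) = Φ(0.868) + Φ(-4.788) = 0.8074 + 0.0000 = 0.8074.

Power ≈ 0.807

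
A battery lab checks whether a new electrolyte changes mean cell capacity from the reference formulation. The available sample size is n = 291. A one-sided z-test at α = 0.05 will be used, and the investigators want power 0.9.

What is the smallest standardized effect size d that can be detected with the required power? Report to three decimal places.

d ≈ 0.172

Required noncentrality: δ = z_{0.05} + z_{0.10} = 1.645 + 1.282 = 2.926.
δ = d·√n ⇒ d = δ/√n = 2.926/√291 = 0.1715.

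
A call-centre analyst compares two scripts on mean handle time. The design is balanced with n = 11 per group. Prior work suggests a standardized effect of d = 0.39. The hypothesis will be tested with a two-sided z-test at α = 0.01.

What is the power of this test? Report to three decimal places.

Power ≈ 0.049

Noncentrality parameter: δ = d·√(n/2) = 0.39 × √(11/2) = 0.9146
Critical value for a two-sided test at α = 0.01: z_{α/2} = 2.576.
Power = Φ(δ − 2.576) + Φ(−δ − 2.576) = Φ(-1.661) + Φ(-3.490) = 0.0483 + 0.0002 = 0.0486.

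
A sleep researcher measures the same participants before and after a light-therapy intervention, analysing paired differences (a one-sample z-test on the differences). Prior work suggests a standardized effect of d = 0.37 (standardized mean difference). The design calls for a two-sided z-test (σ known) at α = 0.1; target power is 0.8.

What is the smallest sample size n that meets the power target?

n = 46

For power 0.8 need Φ(δ − z_{0.05}) = 0.8, so δ = z_{0.05} + z_{0.20} = 1.645 + 0.842 = 2.486.
(For δ > 0 the lower-tail rejection region contributes negligibly to power, so the one-term inversion is standard.)
δ = d·√n ⇒ n = (δ/d)² = (2.486 / 0.37)² = 45.16.
Rounding up, n = 46.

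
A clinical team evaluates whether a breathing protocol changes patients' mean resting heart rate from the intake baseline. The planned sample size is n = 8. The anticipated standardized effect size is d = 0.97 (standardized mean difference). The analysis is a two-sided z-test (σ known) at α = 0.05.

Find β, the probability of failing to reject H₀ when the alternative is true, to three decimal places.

β ≈ 0.217

Noncentrality parameter: δ = d·√n = 0.97 × √8 = 2.7436
Critical value for a two-sided test at α = 0.05: z_{α/2} = 1.960.
Power = Φ(δ − 1.960) + Φ(−δ − 1.960) = Φ(0.784) + Φ(-4.704) = 0.7834 + 0.0000 = 0.7834.
Type II error: β = 1 − power = 1 − 0.7834 = 0.2166.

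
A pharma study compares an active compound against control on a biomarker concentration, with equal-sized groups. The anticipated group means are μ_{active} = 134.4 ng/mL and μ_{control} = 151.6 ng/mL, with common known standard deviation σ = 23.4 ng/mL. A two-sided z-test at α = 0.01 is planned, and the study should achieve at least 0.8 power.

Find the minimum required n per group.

Standardized effect: d = |μ_{active} − μ_{control}| / σ = |134.4 − 151.6| / 23.4 = 0.7350
For power 0.8 need Φ(δ − z_{0.005}) = 0.8, so δ = z_{0.005} + z_{0.20} = 2.576 + 0.842 = 3.417.
(The Φ(−δ − z_{α/2}) term is vanishingly small for δ > 0 and is dropped in the standard sample-size formula.)
δ = d·√(n/2) ⇒ n = 2(δ/d)² = 2 × (3.417 / 0.7350)² = 43.23.
Round up to the next whole unit.

n = 44 per group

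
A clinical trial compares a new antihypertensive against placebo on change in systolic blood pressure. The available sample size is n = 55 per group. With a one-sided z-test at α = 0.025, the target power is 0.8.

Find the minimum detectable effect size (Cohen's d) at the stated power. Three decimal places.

Required noncentrality: δ = z_{0.025} + z_{0.20} = 1.960 + 0.842 = 2.802.
δ = d·√(n/2) ⇒ d = δ/√(n/2) = 2.802/√(55/2) = 0.5342.

d ≈ 0.534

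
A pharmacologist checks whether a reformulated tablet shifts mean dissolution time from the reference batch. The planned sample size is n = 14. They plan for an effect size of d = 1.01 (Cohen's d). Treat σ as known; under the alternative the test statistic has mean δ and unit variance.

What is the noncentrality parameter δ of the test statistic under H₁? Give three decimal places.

The noncentrality parameter scales effect size by the design's sample-size factor: δ = d·√n = 1.01 × √14 = 3.7791

δ ≈ 3.779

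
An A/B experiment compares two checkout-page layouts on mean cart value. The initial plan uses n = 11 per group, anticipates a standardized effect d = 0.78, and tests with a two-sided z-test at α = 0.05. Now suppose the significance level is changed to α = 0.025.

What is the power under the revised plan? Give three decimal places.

Power ≈ 0.340

δ = d·√(n/2) = 0.78 × √(11/2) = 1.8293 (unchanged). New critical value: z_{0.0125} = 2.241.
Revised power = Φ(δ − 2.241) + Φ(−δ − 2.241) = Φ(-0.412) + Φ(-4.071) = 0.3401 + 0.0000 = 0.3401.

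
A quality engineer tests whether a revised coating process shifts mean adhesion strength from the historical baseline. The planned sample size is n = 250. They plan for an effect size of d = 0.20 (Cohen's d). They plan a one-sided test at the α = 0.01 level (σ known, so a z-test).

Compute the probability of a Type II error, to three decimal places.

β ≈ 0.202

Noncentrality parameter: λ = d·√n = 0.20 × √250 = 3.1623
One-sided α = 0.01 → critical value z_{0.01} = 2.326.
Power = P(Z > 2.326 − λ) = Φ(0.836) = 0.7984.
Type II error: β = 1 − power = 1 − 0.7984 = 0.2016.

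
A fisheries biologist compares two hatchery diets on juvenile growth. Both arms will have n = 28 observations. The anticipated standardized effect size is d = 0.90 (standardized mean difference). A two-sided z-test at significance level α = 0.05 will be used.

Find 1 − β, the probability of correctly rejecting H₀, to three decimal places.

Noncentrality parameter: δ = d·√(n/2) = 0.90 × √(28/2) = 3.3675
Critical value for a two-sided test at α = 0.05: z_{α/2} = 1.960.
Power = Φ(δ − 1.960) + Φ(−δ − 1.960) = Φ(1.408) + Φ(-5.327) = 0.9204 + 0.0000 = 0.9204.

Power ≈ 0.920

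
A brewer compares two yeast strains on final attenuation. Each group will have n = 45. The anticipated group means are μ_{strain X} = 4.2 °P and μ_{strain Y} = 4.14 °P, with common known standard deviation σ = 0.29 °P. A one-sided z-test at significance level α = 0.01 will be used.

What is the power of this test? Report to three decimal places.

Power ≈ 0.089

Standardized effect: d = |μ_{strain X} − μ_{strain Y}| / σ = |4.2 − 4.14| / 0.29 = 0.2069
Noncentrality parameter: δ = d·√(n/2) = 0.2069 × √(45/2) = 0.9814
One-sided α = 0.01 → critical value z_{0.01} = 2.326.
Power = Φ(δ − 2.326) = Φ(-1.345) = 0.0893.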